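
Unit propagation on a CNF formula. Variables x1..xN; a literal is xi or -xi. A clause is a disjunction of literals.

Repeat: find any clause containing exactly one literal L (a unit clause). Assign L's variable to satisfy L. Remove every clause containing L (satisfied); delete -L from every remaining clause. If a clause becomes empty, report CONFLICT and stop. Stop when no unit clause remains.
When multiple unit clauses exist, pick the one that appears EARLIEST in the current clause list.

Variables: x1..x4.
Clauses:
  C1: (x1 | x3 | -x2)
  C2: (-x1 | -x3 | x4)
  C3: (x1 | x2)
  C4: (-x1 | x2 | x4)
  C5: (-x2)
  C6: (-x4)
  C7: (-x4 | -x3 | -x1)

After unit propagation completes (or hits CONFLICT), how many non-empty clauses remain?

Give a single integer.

Answer: 1

Derivation:
unit clause [-2] forces x2=F; simplify:
  drop 2 from [1, 2] -> [1]
  drop 2 from [-1, 2, 4] -> [-1, 4]
  satisfied 2 clause(s); 5 remain; assigned so far: [2]
unit clause [1] forces x1=T; simplify:
  drop -1 from [-1, -3, 4] -> [-3, 4]
  drop -1 from [-1, 4] -> [4]
  drop -1 from [-4, -3, -1] -> [-4, -3]
  satisfied 1 clause(s); 4 remain; assigned so far: [1, 2]
unit clause [4] forces x4=T; simplify:
  drop -4 from [-4] -> [] (empty!)
  drop -4 from [-4, -3] -> [-3]
  satisfied 2 clause(s); 2 remain; assigned so far: [1, 2, 4]
CONFLICT (empty clause)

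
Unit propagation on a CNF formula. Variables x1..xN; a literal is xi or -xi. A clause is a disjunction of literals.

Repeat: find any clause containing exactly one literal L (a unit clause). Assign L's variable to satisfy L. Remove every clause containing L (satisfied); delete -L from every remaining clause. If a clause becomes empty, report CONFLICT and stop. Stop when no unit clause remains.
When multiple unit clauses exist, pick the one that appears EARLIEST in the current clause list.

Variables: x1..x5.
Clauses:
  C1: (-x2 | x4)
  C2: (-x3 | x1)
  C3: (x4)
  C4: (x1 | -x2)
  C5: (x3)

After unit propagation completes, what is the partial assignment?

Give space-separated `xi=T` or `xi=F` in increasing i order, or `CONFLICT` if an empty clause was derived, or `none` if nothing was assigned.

unit clause [4] forces x4=T; simplify:
  satisfied 2 clause(s); 3 remain; assigned so far: [4]
unit clause [3] forces x3=T; simplify:
  drop -3 from [-3, 1] -> [1]
  satisfied 1 clause(s); 2 remain; assigned so far: [3, 4]
unit clause [1] forces x1=T; simplify:
  satisfied 2 clause(s); 0 remain; assigned so far: [1, 3, 4]

Answer: x1=T x3=T x4=T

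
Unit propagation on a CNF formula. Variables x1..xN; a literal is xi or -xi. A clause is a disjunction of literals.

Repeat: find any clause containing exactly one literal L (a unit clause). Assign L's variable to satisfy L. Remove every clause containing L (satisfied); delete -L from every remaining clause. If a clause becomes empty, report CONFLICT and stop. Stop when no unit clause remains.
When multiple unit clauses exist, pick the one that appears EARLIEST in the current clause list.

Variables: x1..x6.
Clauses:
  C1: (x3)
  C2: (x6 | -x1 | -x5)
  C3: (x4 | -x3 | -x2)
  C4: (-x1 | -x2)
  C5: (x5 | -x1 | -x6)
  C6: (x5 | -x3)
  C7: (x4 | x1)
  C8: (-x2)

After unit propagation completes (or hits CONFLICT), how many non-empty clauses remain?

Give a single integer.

unit clause [3] forces x3=T; simplify:
  drop -3 from [4, -3, -2] -> [4, -2]
  drop -3 from [5, -3] -> [5]
  satisfied 1 clause(s); 7 remain; assigned so far: [3]
unit clause [5] forces x5=T; simplify:
  drop -5 from [6, -1, -5] -> [6, -1]
  satisfied 2 clause(s); 5 remain; assigned so far: [3, 5]
unit clause [-2] forces x2=F; simplify:
  satisfied 3 clause(s); 2 remain; assigned so far: [2, 3, 5]

Answer: 2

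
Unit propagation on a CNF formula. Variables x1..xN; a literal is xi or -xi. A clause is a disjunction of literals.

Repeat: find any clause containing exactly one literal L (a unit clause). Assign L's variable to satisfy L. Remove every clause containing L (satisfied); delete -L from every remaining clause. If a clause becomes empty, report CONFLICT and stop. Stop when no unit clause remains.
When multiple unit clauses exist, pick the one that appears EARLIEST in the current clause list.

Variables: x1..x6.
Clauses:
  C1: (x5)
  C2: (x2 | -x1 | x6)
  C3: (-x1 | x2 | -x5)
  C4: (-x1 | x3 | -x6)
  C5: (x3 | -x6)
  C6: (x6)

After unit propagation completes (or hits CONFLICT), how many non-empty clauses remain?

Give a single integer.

Answer: 1

Derivation:
unit clause [5] forces x5=T; simplify:
  drop -5 from [-1, 2, -5] -> [-1, 2]
  satisfied 1 clause(s); 5 remain; assigned so far: [5]
unit clause [6] forces x6=T; simplify:
  drop -6 from [-1, 3, -6] -> [-1, 3]
  drop -6 from [3, -6] -> [3]
  satisfied 2 clause(s); 3 remain; assigned so far: [5, 6]
unit clause [3] forces x3=T; simplify:
  satisfied 2 clause(s); 1 remain; assigned so far: [3, 5, 6]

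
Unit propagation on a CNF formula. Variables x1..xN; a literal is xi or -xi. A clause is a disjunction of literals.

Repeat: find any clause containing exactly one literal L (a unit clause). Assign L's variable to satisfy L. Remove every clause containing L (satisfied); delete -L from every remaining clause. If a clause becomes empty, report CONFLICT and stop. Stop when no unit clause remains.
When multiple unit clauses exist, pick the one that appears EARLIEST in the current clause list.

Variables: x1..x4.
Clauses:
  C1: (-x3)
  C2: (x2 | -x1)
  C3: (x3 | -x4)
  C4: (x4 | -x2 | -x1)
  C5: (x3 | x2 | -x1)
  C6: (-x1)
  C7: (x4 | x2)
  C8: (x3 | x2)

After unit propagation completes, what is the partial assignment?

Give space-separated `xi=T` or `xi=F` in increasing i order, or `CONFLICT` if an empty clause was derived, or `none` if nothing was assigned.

unit clause [-3] forces x3=F; simplify:
  drop 3 from [3, -4] -> [-4]
  drop 3 from [3, 2, -1] -> [2, -1]
  drop 3 from [3, 2] -> [2]
  satisfied 1 clause(s); 7 remain; assigned so far: [3]
unit clause [-4] forces x4=F; simplify:
  drop 4 from [4, -2, -1] -> [-2, -1]
  drop 4 from [4, 2] -> [2]
  satisfied 1 clause(s); 6 remain; assigned so far: [3, 4]
unit clause [-1] forces x1=F; simplify:
  satisfied 4 clause(s); 2 remain; assigned so far: [1, 3, 4]
unit clause [2] forces x2=T; simplify:
  satisfied 2 clause(s); 0 remain; assigned so far: [1, 2, 3, 4]

Answer: x1=F x2=T x3=F x4=F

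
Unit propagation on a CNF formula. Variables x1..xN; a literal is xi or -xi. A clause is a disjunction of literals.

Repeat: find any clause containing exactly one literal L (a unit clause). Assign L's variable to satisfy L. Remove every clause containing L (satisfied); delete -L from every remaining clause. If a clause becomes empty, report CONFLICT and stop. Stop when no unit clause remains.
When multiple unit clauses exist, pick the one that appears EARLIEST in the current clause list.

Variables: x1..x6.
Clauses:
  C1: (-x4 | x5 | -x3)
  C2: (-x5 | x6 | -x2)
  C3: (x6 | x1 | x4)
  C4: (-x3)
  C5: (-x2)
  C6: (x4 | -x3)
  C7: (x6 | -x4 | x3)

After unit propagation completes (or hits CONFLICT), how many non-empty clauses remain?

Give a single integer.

unit clause [-3] forces x3=F; simplify:
  drop 3 from [6, -4, 3] -> [6, -4]
  satisfied 3 clause(s); 4 remain; assigned so far: [3]
unit clause [-2] forces x2=F; simplify:
  satisfied 2 clause(s); 2 remain; assigned so far: [2, 3]

Answer: 2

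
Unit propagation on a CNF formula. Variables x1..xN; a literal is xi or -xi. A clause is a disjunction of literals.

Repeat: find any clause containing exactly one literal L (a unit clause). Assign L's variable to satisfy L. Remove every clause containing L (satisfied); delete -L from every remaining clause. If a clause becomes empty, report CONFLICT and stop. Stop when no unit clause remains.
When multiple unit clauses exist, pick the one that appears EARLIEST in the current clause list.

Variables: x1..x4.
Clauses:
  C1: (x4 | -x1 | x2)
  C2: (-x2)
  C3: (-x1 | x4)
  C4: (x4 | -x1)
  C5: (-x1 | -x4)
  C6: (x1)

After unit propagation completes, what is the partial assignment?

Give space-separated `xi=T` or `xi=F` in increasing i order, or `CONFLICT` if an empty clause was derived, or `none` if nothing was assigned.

Answer: CONFLICT

Derivation:
unit clause [-2] forces x2=F; simplify:
  drop 2 from [4, -1, 2] -> [4, -1]
  satisfied 1 clause(s); 5 remain; assigned so far: [2]
unit clause [1] forces x1=T; simplify:
  drop -1 from [4, -1] -> [4]
  drop -1 from [-1, 4] -> [4]
  drop -1 from [4, -1] -> [4]
  drop -1 from [-1, -4] -> [-4]
  satisfied 1 clause(s); 4 remain; assigned so far: [1, 2]
unit clause [4] forces x4=T; simplify:
  drop -4 from [-4] -> [] (empty!)
  satisfied 3 clause(s); 1 remain; assigned so far: [1, 2, 4]
CONFLICT (empty clause)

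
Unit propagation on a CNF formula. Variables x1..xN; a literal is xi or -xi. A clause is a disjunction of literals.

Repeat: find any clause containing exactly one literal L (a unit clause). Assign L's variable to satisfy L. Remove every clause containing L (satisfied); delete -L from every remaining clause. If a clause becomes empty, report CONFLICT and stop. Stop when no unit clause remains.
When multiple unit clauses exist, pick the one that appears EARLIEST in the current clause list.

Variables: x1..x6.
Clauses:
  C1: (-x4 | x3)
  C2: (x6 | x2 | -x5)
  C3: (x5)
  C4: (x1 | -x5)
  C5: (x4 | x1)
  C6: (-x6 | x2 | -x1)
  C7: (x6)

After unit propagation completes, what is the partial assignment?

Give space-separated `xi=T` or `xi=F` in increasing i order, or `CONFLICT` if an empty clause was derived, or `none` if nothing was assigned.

Answer: x1=T x2=T x5=T x6=T

Derivation:
unit clause [5] forces x5=T; simplify:
  drop -5 from [6, 2, -5] -> [6, 2]
  drop -5 from [1, -5] -> [1]
  satisfied 1 clause(s); 6 remain; assigned so far: [5]
unit clause [1] forces x1=T; simplify:
  drop -1 from [-6, 2, -1] -> [-6, 2]
  satisfied 2 clause(s); 4 remain; assigned so far: [1, 5]
unit clause [6] forces x6=T; simplify:
  drop -6 from [-6, 2] -> [2]
  satisfied 2 clause(s); 2 remain; assigned so far: [1, 5, 6]
unit clause [2] forces x2=T; simplify:
  satisfied 1 clause(s); 1 remain; assigned so far: [1, 2, 5, 6]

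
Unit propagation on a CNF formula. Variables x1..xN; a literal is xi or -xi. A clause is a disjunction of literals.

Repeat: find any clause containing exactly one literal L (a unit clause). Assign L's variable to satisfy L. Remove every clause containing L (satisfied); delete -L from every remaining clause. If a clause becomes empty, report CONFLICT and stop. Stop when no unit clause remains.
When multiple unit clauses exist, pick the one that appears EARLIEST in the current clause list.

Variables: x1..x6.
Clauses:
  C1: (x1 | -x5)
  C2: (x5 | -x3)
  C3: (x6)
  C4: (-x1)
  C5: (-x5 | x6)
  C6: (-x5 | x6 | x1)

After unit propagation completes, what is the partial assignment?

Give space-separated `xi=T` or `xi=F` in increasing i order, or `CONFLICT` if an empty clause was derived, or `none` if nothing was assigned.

unit clause [6] forces x6=T; simplify:
  satisfied 3 clause(s); 3 remain; assigned so far: [6]
unit clause [-1] forces x1=F; simplify:
  drop 1 from [1, -5] -> [-5]
  satisfied 1 clause(s); 2 remain; assigned so far: [1, 6]
unit clause [-5] forces x5=F; simplify:
  drop 5 from [5, -3] -> [-3]
  satisfied 1 clause(s); 1 remain; assigned so far: [1, 5, 6]
unit clause [-3] forces x3=F; simplify:
  satisfied 1 clause(s); 0 remain; assigned so far: [1, 3, 5, 6]

Answer: x1=F x3=F x5=F x6=T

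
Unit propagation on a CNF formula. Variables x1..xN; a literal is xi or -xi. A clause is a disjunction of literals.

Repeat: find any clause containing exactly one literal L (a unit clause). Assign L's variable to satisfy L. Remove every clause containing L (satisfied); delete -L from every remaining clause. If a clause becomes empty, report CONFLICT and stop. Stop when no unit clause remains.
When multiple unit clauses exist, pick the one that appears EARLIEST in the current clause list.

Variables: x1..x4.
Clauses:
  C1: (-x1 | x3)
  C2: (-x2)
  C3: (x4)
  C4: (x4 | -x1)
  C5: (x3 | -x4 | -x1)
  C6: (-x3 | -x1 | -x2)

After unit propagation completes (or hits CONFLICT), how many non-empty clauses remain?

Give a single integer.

unit clause [-2] forces x2=F; simplify:
  satisfied 2 clause(s); 4 remain; assigned so far: [2]
unit clause [4] forces x4=T; simplify:
  drop -4 from [3, -4, -1] -> [3, -1]
  satisfied 2 clause(s); 2 remain; assigned so far: [2, 4]

Answer: 2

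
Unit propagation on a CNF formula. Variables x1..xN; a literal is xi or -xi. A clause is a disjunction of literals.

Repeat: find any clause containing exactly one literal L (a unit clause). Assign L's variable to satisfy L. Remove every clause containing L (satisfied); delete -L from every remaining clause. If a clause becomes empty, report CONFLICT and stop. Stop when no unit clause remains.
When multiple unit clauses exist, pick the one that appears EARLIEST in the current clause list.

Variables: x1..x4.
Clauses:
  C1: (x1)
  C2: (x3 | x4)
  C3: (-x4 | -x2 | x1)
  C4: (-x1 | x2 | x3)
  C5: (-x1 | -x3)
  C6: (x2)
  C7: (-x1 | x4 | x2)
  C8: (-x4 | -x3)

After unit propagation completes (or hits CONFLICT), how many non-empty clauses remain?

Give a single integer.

unit clause [1] forces x1=T; simplify:
  drop -1 from [-1, 2, 3] -> [2, 3]
  drop -1 from [-1, -3] -> [-3]
  drop -1 from [-1, 4, 2] -> [4, 2]
  satisfied 2 clause(s); 6 remain; assigned so far: [1]
unit clause [-3] forces x3=F; simplify:
  drop 3 from [3, 4] -> [4]
  drop 3 from [2, 3] -> [2]
  satisfied 2 clause(s); 4 remain; assigned so far: [1, 3]
unit clause [4] forces x4=T; simplify:
  satisfied 2 clause(s); 2 remain; assigned so far: [1, 3, 4]
unit clause [2] forces x2=T; simplify:
  satisfied 2 clause(s); 0 remain; assigned so far: [1, 2, 3, 4]

Answer: 0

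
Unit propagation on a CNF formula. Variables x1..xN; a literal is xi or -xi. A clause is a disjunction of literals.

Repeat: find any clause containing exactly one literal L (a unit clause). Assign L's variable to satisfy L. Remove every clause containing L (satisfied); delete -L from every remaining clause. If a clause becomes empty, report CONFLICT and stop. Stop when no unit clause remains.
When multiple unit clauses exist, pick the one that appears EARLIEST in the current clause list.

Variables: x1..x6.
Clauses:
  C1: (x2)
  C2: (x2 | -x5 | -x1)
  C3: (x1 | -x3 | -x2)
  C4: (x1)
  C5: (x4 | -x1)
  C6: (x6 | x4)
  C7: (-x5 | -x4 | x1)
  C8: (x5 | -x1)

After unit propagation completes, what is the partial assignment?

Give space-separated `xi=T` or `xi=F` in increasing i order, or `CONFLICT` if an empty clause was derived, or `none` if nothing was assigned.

unit clause [2] forces x2=T; simplify:
  drop -2 from [1, -3, -2] -> [1, -3]
  satisfied 2 clause(s); 6 remain; assigned so far: [2]
unit clause [1] forces x1=T; simplify:
  drop -1 from [4, -1] -> [4]
  drop -1 from [5, -1] -> [5]
  satisfied 3 clause(s); 3 remain; assigned so far: [1, 2]
unit clause [4] forces x4=T; simplify:
  satisfied 2 clause(s); 1 remain; assigned so far: [1, 2, 4]
unit clause [5] forces x5=T; simplify:
  satisfied 1 clause(s); 0 remain; assigned so far: [1, 2, 4, 5]

Answer: x1=T x2=T x4=T x5=T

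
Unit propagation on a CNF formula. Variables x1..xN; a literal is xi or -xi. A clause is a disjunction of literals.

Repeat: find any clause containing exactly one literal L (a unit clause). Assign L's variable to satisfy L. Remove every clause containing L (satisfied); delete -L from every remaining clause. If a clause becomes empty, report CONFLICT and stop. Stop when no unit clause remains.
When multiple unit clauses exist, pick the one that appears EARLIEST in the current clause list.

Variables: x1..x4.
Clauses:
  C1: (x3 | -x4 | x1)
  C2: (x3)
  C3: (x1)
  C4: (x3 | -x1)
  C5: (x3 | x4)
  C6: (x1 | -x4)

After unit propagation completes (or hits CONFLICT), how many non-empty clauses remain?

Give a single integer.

unit clause [3] forces x3=T; simplify:
  satisfied 4 clause(s); 2 remain; assigned so far: [3]
unit clause [1] forces x1=T; simplify:
  satisfied 2 clause(s); 0 remain; assigned so far: [1, 3]

Answer: 0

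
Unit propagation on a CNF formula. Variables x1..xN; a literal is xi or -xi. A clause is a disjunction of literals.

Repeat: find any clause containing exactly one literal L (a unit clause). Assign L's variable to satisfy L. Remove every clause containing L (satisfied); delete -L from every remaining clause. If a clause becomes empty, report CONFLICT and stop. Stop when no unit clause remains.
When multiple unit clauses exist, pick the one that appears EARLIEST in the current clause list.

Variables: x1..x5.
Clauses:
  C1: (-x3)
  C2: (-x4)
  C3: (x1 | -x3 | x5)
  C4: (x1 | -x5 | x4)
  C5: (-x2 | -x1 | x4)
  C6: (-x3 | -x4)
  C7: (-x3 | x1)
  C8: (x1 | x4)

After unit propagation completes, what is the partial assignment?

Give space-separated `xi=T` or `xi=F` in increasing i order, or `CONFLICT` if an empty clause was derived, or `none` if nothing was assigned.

Answer: x1=T x2=F x3=F x4=F

Derivation:
unit clause [-3] forces x3=F; simplify:
  satisfied 4 clause(s); 4 remain; assigned so far: [3]
unit clause [-4] forces x4=F; simplify:
  drop 4 from [1, -5, 4] -> [1, -5]
  drop 4 from [-2, -1, 4] -> [-2, -1]
  drop 4 from [1, 4] -> [1]
  satisfied 1 clause(s); 3 remain; assigned so far: [3, 4]
unit clause [1] forces x1=T; simplify:
  drop -1 from [-2, -1] -> [-2]
  satisfied 2 clause(s); 1 remain; assigned so far: [1, 3, 4]
unit clause [-2] forces x2=F; simplify:
  satisfied 1 clause(s); 0 remain; assigned so far: [1, 2, 3, 4]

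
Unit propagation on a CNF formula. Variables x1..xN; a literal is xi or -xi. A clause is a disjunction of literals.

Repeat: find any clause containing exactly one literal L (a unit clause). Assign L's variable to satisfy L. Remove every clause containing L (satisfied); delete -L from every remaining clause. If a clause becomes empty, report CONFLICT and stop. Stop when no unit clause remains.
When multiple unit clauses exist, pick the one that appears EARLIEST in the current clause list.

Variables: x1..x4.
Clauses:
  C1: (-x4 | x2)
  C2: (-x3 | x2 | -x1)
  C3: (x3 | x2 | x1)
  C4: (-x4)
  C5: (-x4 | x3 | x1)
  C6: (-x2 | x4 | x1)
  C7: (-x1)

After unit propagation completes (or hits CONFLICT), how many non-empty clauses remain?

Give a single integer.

unit clause [-4] forces x4=F; simplify:
  drop 4 from [-2, 4, 1] -> [-2, 1]
  satisfied 3 clause(s); 4 remain; assigned so far: [4]
unit clause [-1] forces x1=F; simplify:
  drop 1 from [3, 2, 1] -> [3, 2]
  drop 1 from [-2, 1] -> [-2]
  satisfied 2 clause(s); 2 remain; assigned so far: [1, 4]
unit clause [-2] forces x2=F; simplify:
  drop 2 from [3, 2] -> [3]
  satisfied 1 clause(s); 1 remain; assigned so far: [1, 2, 4]
unit clause [3] forces x3=T; simplify:
  satisfied 1 clause(s); 0 remain; assigned so far: [1, 2, 3, 4]

Answer: 0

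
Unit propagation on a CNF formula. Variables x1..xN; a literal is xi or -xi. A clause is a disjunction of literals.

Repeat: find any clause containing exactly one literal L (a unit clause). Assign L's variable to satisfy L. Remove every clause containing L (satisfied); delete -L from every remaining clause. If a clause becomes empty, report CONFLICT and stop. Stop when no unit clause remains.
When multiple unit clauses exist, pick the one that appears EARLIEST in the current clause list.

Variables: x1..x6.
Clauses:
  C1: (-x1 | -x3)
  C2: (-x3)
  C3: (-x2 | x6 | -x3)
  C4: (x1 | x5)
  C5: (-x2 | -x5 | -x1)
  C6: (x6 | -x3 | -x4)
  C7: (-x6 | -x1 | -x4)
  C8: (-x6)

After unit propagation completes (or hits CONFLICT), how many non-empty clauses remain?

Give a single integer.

Answer: 2

Derivation:
unit clause [-3] forces x3=F; simplify:
  satisfied 4 clause(s); 4 remain; assigned so far: [3]
unit clause [-6] forces x6=F; simplify:
  satisfied 2 clause(s); 2 remain; assigned so far: [3, 6]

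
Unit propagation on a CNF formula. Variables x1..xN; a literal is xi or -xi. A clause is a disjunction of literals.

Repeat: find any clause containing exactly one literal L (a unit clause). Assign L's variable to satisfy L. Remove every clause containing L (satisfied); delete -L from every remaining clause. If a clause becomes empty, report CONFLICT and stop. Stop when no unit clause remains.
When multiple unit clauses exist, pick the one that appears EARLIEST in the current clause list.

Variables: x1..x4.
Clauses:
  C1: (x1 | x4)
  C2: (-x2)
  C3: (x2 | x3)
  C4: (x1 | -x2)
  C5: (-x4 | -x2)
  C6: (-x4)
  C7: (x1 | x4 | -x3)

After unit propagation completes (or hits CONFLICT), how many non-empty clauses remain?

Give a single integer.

Answer: 0

Derivation:
unit clause [-2] forces x2=F; simplify:
  drop 2 from [2, 3] -> [3]
  satisfied 3 clause(s); 4 remain; assigned so far: [2]
unit clause [3] forces x3=T; simplify:
  drop -3 from [1, 4, -3] -> [1, 4]
  satisfied 1 clause(s); 3 remain; assigned so far: [2, 3]
unit clause [-4] forces x4=F; simplify:
  drop 4 from [1, 4] -> [1]
  drop 4 from [1, 4] -> [1]
  satisfied 1 clause(s); 2 remain; assigned so far: [2, 3, 4]
unit clause [1] forces x1=T; simplify:
  satisfied 2 clause(s); 0 remain; assigned so far: [1, 2, 3, 4]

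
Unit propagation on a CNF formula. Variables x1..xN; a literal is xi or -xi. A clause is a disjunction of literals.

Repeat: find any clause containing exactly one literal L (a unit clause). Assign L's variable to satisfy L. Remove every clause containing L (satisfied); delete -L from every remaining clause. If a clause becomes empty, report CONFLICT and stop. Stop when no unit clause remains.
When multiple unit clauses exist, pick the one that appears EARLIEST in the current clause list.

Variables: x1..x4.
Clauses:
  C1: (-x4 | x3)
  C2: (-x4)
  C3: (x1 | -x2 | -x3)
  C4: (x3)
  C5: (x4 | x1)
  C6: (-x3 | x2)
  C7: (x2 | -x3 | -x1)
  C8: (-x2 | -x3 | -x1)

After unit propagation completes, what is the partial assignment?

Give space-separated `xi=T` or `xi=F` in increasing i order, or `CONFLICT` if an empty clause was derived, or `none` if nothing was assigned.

Answer: CONFLICT

Derivation:
unit clause [-4] forces x4=F; simplify:
  drop 4 from [4, 1] -> [1]
  satisfied 2 clause(s); 6 remain; assigned so far: [4]
unit clause [3] forces x3=T; simplify:
  drop -3 from [1, -2, -3] -> [1, -2]
  drop -3 from [-3, 2] -> [2]
  drop -3 from [2, -3, -1] -> [2, -1]
  drop -3 from [-2, -3, -1] -> [-2, -1]
  satisfied 1 clause(s); 5 remain; assigned so far: [3, 4]
unit clause [1] forces x1=T; simplify:
  drop -1 from [2, -1] -> [2]
  drop -1 from [-2, -1] -> [-2]
  satisfied 2 clause(s); 3 remain; assigned so far: [1, 3, 4]
unit clause [2] forces x2=T; simplify:
  drop -2 from [-2] -> [] (empty!)
  satisfied 2 clause(s); 1 remain; assigned so far: [1, 2, 3, 4]
CONFLICT (empty clause)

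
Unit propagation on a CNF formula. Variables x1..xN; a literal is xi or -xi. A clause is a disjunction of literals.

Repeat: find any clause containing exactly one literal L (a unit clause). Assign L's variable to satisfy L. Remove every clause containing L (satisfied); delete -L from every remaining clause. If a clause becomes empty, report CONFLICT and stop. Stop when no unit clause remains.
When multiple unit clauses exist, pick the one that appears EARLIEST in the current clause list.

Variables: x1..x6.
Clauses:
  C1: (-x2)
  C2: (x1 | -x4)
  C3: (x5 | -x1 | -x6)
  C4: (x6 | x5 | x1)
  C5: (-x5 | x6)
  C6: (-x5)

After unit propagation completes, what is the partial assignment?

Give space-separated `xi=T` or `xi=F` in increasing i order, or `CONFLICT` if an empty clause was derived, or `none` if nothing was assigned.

unit clause [-2] forces x2=F; simplify:
  satisfied 1 clause(s); 5 remain; assigned so far: [2]
unit clause [-5] forces x5=F; simplify:
  drop 5 from [5, -1, -6] -> [-1, -6]
  drop 5 from [6, 5, 1] -> [6, 1]
  satisfied 2 clause(s); 3 remain; assigned so far: [2, 5]

Answer: x2=F x5=F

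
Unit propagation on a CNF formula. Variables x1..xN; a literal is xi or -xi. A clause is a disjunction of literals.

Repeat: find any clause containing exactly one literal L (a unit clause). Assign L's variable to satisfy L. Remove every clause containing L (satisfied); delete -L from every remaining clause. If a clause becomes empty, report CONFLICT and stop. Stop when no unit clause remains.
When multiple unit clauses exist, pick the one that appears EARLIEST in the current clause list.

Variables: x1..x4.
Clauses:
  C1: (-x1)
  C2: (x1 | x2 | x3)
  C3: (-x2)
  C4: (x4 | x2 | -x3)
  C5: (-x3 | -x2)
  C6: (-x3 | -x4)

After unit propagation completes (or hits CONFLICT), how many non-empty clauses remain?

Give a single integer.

Answer: 0

Derivation:
unit clause [-1] forces x1=F; simplify:
  drop 1 from [1, 2, 3] -> [2, 3]
  satisfied 1 clause(s); 5 remain; assigned so far: [1]
unit clause [-2] forces x2=F; simplify:
  drop 2 from [2, 3] -> [3]
  drop 2 from [4, 2, -3] -> [4, -3]
  satisfied 2 clause(s); 3 remain; assigned so far: [1, 2]
unit clause [3] forces x3=T; simplify:
  drop -3 from [4, -3] -> [4]
  drop -3 from [-3, -4] -> [-4]
  satisfied 1 clause(s); 2 remain; assigned so far: [1, 2, 3]
unit clause [4] forces x4=T; simplify:
  drop -4 from [-4] -> [] (empty!)
  satisfied 1 clause(s); 1 remain; assigned so far: [1, 2, 3, 4]
CONFLICT (empty clause)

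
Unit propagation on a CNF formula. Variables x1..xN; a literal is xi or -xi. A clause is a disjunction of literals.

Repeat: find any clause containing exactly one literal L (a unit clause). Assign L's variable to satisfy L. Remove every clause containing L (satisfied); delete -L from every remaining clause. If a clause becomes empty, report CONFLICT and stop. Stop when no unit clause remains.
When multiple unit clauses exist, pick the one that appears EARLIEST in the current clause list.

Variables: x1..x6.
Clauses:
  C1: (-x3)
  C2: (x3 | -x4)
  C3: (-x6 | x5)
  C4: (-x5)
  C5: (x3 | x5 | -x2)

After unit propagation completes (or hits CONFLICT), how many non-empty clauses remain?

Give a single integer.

Answer: 0

Derivation:
unit clause [-3] forces x3=F; simplify:
  drop 3 from [3, -4] -> [-4]
  drop 3 from [3, 5, -2] -> [5, -2]
  satisfied 1 clause(s); 4 remain; assigned so far: [3]
unit clause [-4] forces x4=F; simplify:
  satisfied 1 clause(s); 3 remain; assigned so far: [3, 4]
unit clause [-5] forces x5=F; simplify:
  drop 5 from [-6, 5] -> [-6]
  drop 5 from [5, -2] -> [-2]
  satisfied 1 clause(s); 2 remain; assigned so far: [3, 4, 5]
unit clause [-6] forces x6=F; simplify:
  satisfied 1 clause(s); 1 remain; assigned so far: [3, 4, 5, 6]
unit clause [-2] forces x2=F; simplify:
  satisfied 1 clause(s); 0 remain; assigned so far: [2, 3, 4, 5, 6]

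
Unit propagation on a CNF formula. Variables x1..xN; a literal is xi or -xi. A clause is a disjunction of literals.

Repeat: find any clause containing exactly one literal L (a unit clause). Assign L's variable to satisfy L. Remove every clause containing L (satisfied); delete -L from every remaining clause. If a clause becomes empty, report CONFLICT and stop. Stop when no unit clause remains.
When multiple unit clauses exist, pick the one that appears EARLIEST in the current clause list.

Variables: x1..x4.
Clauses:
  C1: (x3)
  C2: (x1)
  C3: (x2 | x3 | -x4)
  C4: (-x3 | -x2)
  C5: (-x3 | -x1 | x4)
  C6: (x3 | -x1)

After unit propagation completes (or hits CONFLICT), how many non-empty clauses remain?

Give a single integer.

Answer: 0

Derivation:
unit clause [3] forces x3=T; simplify:
  drop -3 from [-3, -2] -> [-2]
  drop -3 from [-3, -1, 4] -> [-1, 4]
  satisfied 3 clause(s); 3 remain; assigned so far: [3]
unit clause [1] forces x1=T; simplify:
  drop -1 from [-1, 4] -> [4]
  satisfied 1 clause(s); 2 remain; assigned so far: [1, 3]
unit clause [-2] forces x2=F; simplify:
  satisfied 1 clause(s); 1 remain; assigned so far: [1, 2, 3]
unit clause [4] forces x4=T; simplify:
  satisfied 1 clause(s); 0 remain; assigned so far: [1, 2, 3, 4]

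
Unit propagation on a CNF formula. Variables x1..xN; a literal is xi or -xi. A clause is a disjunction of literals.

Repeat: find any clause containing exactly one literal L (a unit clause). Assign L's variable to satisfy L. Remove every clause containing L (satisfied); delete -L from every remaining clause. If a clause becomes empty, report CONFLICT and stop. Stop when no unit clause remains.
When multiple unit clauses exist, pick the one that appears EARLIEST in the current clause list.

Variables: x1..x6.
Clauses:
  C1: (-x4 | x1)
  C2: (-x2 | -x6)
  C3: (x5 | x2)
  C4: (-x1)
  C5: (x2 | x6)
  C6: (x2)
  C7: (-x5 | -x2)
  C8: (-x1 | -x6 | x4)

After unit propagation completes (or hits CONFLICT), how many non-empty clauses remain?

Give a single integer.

Answer: 0

Derivation:
unit clause [-1] forces x1=F; simplify:
  drop 1 from [-4, 1] -> [-4]
  satisfied 2 clause(s); 6 remain; assigned so far: [1]
unit clause [-4] forces x4=F; simplify:
  satisfied 1 clause(s); 5 remain; assigned so far: [1, 4]
unit clause [2] forces x2=T; simplify:
  drop -2 from [-2, -6] -> [-6]
  drop -2 from [-5, -2] -> [-5]
  satisfied 3 clause(s); 2 remain; assigned so far: [1, 2, 4]
unit clause [-6] forces x6=F; simplify:
  satisfied 1 clause(s); 1 remain; assigned so far: [1, 2, 4, 6]
unit clause [-5] forces x5=F; simplify:
  satisfied 1 clause(s); 0 remain; assigned so far: [1, 2, 4, 5, 6]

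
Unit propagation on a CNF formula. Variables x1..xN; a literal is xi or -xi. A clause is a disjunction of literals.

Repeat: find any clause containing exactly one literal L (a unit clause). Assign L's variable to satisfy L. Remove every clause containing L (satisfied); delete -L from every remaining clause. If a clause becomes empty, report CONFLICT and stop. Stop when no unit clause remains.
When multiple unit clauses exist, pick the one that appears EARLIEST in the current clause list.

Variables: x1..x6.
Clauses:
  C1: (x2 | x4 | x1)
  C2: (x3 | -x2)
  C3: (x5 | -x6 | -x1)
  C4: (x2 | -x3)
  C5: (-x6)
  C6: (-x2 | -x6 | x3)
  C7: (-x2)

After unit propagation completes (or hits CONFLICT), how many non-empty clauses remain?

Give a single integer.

unit clause [-6] forces x6=F; simplify:
  satisfied 3 clause(s); 4 remain; assigned so far: [6]
unit clause [-2] forces x2=F; simplify:
  drop 2 from [2, 4, 1] -> [4, 1]
  drop 2 from [2, -3] -> [-3]
  satisfied 2 clause(s); 2 remain; assigned so far: [2, 6]
unit clause [-3] forces x3=F; simplify:
  satisfied 1 clause(s); 1 remain; assigned so far: [2, 3, 6]

Answer: 1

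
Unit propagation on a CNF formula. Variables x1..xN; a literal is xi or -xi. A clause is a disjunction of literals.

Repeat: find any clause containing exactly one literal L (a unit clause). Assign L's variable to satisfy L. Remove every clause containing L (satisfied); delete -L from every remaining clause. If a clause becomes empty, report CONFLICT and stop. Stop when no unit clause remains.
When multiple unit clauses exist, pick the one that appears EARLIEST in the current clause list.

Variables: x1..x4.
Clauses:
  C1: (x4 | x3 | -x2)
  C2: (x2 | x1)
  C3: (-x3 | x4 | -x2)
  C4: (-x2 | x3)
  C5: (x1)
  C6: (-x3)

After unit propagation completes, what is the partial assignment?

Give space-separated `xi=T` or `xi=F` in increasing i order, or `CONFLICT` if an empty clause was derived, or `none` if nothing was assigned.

unit clause [1] forces x1=T; simplify:
  satisfied 2 clause(s); 4 remain; assigned so far: [1]
unit clause [-3] forces x3=F; simplify:
  drop 3 from [4, 3, -2] -> [4, -2]
  drop 3 from [-2, 3] -> [-2]
  satisfied 2 clause(s); 2 remain; assigned so far: [1, 3]
unit clause [-2] forces x2=F; simplify:
  satisfied 2 clause(s); 0 remain; assigned so far: [1, 2, 3]

Answer: x1=T x2=F x3=F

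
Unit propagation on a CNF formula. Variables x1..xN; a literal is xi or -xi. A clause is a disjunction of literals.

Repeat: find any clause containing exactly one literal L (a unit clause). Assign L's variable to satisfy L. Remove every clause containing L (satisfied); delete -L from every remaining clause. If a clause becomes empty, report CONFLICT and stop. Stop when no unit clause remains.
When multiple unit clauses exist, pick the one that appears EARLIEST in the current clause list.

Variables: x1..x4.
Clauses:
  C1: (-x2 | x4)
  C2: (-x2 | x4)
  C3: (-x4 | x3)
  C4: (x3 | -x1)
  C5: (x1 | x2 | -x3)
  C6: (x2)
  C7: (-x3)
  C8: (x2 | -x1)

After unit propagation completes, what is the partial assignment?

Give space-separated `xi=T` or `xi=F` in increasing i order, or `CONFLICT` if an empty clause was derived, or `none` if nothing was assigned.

unit clause [2] forces x2=T; simplify:
  drop -2 from [-2, 4] -> [4]
  drop -2 from [-2, 4] -> [4]
  satisfied 3 clause(s); 5 remain; assigned so far: [2]
unit clause [4] forces x4=T; simplify:
  drop -4 from [-4, 3] -> [3]
  satisfied 2 clause(s); 3 remain; assigned so far: [2, 4]
unit clause [3] forces x3=T; simplify:
  drop -3 from [-3] -> [] (empty!)
  satisfied 2 clause(s); 1 remain; assigned so far: [2, 3, 4]
CONFLICT (empty clause)

Answer: CONFLICT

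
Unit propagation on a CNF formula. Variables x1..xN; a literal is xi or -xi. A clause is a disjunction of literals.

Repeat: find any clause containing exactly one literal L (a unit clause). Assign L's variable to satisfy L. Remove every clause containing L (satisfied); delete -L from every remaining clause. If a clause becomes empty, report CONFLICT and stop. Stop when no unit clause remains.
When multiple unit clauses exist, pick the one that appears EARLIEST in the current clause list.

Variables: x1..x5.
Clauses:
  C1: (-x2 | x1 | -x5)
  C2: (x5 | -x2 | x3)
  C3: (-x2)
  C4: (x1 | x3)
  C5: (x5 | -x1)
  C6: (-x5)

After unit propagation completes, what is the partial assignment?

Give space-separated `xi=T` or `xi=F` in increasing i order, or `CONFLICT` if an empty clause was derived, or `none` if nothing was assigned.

Answer: x1=F x2=F x3=T x5=F

Derivation:
unit clause [-2] forces x2=F; simplify:
  satisfied 3 clause(s); 3 remain; assigned so far: [2]
unit clause [-5] forces x5=F; simplify:
  drop 5 from [5, -1] -> [-1]
  satisfied 1 clause(s); 2 remain; assigned so far: [2, 5]
unit clause [-1] forces x1=F; simplify:
  drop 1 from [1, 3] -> [3]
  satisfied 1 clause(s); 1 remain; assigned so far: [1, 2, 5]
unit clause [3] forces x3=T; simplify:
  satisfied 1 clause(s); 0 remain; assigned so far: [1, 2, 3, 5]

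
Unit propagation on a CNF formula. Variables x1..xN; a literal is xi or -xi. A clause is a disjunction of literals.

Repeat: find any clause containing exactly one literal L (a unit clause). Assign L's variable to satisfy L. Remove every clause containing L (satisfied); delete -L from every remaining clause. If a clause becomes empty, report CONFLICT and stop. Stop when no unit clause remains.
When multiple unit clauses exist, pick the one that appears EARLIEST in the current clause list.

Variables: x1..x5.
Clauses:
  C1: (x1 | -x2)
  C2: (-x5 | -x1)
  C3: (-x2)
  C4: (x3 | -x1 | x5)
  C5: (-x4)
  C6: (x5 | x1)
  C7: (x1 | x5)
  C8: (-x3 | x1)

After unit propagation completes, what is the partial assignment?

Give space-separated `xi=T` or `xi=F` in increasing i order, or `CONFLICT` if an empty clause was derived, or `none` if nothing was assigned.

Answer: x2=F x4=F

Derivation:
unit clause [-2] forces x2=F; simplify:
  satisfied 2 clause(s); 6 remain; assigned so far: [2]
unit clause [-4] forces x4=F; simplify:
  satisfied 1 clause(s); 5 remain; assigned so far: [2, 4]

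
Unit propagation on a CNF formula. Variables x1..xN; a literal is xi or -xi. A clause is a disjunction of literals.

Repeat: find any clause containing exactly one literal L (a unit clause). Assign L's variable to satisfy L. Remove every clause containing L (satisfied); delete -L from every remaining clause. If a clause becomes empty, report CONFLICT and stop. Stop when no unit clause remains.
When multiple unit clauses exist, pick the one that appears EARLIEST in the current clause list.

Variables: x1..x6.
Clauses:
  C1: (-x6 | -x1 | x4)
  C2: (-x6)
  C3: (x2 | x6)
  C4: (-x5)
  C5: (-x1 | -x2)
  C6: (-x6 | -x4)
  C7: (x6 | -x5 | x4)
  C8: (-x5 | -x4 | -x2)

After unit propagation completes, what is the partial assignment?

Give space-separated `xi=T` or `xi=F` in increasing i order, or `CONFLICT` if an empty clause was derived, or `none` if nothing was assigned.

unit clause [-6] forces x6=F; simplify:
  drop 6 from [2, 6] -> [2]
  drop 6 from [6, -5, 4] -> [-5, 4]
  satisfied 3 clause(s); 5 remain; assigned so far: [6]
unit clause [2] forces x2=T; simplify:
  drop -2 from [-1, -2] -> [-1]
  drop -2 from [-5, -4, -2] -> [-5, -4]
  satisfied 1 clause(s); 4 remain; assigned so far: [2, 6]
unit clause [-5] forces x5=F; simplify:
  satisfied 3 clause(s); 1 remain; assigned so far: [2, 5, 6]
unit clause [-1] forces x1=F; simplify:
  satisfied 1 clause(s); 0 remain; assigned so far: [1, 2, 5, 6]

Answer: x1=F x2=T x5=F x6=F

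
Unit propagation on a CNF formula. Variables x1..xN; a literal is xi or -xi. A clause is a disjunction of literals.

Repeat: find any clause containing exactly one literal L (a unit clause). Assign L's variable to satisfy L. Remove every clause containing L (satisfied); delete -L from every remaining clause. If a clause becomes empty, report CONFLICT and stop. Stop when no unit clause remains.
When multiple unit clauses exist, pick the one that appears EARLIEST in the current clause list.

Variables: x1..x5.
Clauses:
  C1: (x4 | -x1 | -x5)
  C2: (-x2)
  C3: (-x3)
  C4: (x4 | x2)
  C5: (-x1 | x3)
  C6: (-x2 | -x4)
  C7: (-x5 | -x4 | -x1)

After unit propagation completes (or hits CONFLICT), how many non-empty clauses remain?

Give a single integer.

Answer: 0

Derivation:
unit clause [-2] forces x2=F; simplify:
  drop 2 from [4, 2] -> [4]
  satisfied 2 clause(s); 5 remain; assigned so far: [2]
unit clause [-3] forces x3=F; simplify:
  drop 3 from [-1, 3] -> [-1]
  satisfied 1 clause(s); 4 remain; assigned so far: [2, 3]
unit clause [4] forces x4=T; simplify:
  drop -4 from [-5, -4, -1] -> [-5, -1]
  satisfied 2 clause(s); 2 remain; assigned so far: [2, 3, 4]
unit clause [-1] forces x1=F; simplify:
  satisfied 2 clause(s); 0 remain; assigned so far: [1, 2, 3, 4]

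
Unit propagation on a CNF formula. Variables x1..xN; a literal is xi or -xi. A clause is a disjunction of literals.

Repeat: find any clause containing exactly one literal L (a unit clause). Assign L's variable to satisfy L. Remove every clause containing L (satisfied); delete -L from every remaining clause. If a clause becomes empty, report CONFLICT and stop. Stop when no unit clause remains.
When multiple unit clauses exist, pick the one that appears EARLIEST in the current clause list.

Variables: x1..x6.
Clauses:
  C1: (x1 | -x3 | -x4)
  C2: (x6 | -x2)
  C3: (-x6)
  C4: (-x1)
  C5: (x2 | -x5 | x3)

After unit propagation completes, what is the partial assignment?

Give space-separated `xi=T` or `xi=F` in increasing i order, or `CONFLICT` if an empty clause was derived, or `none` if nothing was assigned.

Answer: x1=F x2=F x6=F

Derivation:
unit clause [-6] forces x6=F; simplify:
  drop 6 from [6, -2] -> [-2]
  satisfied 1 clause(s); 4 remain; assigned so far: [6]
unit clause [-2] forces x2=F; simplify:
  drop 2 from [2, -5, 3] -> [-5, 3]
  satisfied 1 clause(s); 3 remain; assigned so far: [2, 6]
unit clause [-1] forces x1=F; simplify:
  drop 1 from [1, -3, -4] -> [-3, -4]
  satisfied 1 clause(s); 2 remain; assigned so far: [1, 2, 6]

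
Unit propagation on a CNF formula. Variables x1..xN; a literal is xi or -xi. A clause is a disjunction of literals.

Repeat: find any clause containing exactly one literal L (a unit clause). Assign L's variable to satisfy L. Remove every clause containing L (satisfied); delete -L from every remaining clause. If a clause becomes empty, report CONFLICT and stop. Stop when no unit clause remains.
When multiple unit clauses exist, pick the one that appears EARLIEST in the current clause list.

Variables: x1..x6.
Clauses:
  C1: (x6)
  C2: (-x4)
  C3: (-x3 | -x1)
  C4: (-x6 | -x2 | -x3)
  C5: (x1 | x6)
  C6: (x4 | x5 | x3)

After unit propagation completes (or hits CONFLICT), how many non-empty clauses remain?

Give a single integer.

unit clause [6] forces x6=T; simplify:
  drop -6 from [-6, -2, -3] -> [-2, -3]
  satisfied 2 clause(s); 4 remain; assigned so far: [6]
unit clause [-4] forces x4=F; simplify:
  drop 4 from [4, 5, 3] -> [5, 3]
  satisfied 1 clause(s); 3 remain; assigned so far: [4, 6]

Answer: 3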